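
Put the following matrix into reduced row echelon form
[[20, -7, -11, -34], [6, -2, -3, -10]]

[[1, 0, 1/2, -1], [0, 1, 3, 2]]

r1 → 1/20·r1
  [ 1  -7/20  -11/20  -17/10 ]
  [ 6     -2      -3     -10 ]
r2 → r2 − 6·r1
  [ 1  -7/20  -11/20  -17/10 ]
  [ 0   1/10    3/10     1/5 ]
r2 → 10·r2
  [ 1  -7/20  -11/20  -17/10 ]
  [ 0      1       3       2 ]
r1 → r1 + 7/20·r2
  [ 1  0  1/2  -1 ]
  [ 0  1    3   2 ]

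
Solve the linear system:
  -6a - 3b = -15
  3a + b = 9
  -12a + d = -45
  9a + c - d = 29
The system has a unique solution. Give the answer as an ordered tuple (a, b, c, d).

(4, -3, -4, 3)

Form the augmented matrix and row-reduce:
  [  -6  -3  0   0  |  -15 ]
  [   3   1  0   0  |    9 ]
  [ -12   0  0   1  |  -45 ]
  [   9   0  1  -1  |   29 ]
Multiply r1 by -1/6.
  [   1  1/2  0   0  |  5/2 ]
  [   3    1  0   0  |    9 ]
  [ -12    0  0   1  |  -45 ]
  [   9    0  1  -1  |   29 ]
Subtract 3 times r1 from r2.
  [   1   1/2  0   0  |  5/2 ]
  [   0  -1/2  0   0  |  3/2 ]
  [ -12     0  0   1  |  -45 ]
  [   9     0  1  -1  |   29 ]
Add 12 times r1 to r3.
  [ 1   1/2  0   0  |  5/2 ]
  [ 0  -1/2  0   0  |  3/2 ]
  [ 0     6  0   1  |  -15 ]
  [ 9     0  1  -1  |   29 ]
Subtract 9 times r1 from r4.
  [ 1   1/2  0   0  |   5/2 ]
  [ 0  -1/2  0   0  |   3/2 ]
  [ 0     6  0   1  |   -15 ]
  [ 0  -9/2  1  -1  |  13/2 ]
Multiply r2 by -2.
  [ 1   1/2  0   0  |   5/2 ]
  [ 0     1  0   0  |    -3 ]
  [ 0     6  0   1  |   -15 ]
  [ 0  -9/2  1  -1  |  13/2 ]
Subtract 6 times r2 from r3.
  [ 1   1/2  0   0  |   5/2 ]
  [ 0     1  0   0  |    -3 ]
  [ 0     0  0   1  |     3 ]
  [ 0  -9/2  1  -1  |  13/2 ]
Add 9/2 times r2 to r4.
  [ 1  1/2  0   0  |  5/2 ]
  [ 0    1  0   0  |   -3 ]
  [ 0    0  0   1  |    3 ]
  [ 0    0  1  -1  |   -7 ]
Swap r3 and r4.
  [ 1  1/2  0   0  |  5/2 ]
  [ 0    1  0   0  |   -3 ]
  [ 0    0  1  -1  |   -7 ]
  [ 0    0  0   1  |    3 ]
Add r4 to r3.
  [ 1  1/2  0  0  |  5/2 ]
  [ 0    1  0  0  |   -3 ]
  [ 0    0  1  0  |   -4 ]
  [ 0    0  0  1  |    3 ]
Subtract 1/2 times r2 from r1.
  [ 1  0  0  0  |   4 ]
  [ 0  1  0  0  |  -3 ]
  [ 0  0  1  0  |  -4 ]
  [ 0  0  0  1  |   3 ]
Reading off the last column: a = 4, b = -3, c = -4, d = 3.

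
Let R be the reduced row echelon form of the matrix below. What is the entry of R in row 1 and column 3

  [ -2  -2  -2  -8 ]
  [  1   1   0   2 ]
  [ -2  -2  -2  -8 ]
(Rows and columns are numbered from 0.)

2

ρ1 → -1/2·ρ1
ρ2 → ρ2 − ρ1
ρ3 → ρ3 + 2·ρ1
ρ2 → -1·ρ2
ρ1 → ρ1 − ρ2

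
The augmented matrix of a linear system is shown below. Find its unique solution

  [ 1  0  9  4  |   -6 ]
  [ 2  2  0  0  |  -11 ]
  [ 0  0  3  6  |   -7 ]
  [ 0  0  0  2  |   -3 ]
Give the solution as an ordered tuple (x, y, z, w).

R2 := R2 − 2·R1
  [ 1  0    9   4  |  -6 ]
  [ 0  2  -18  -8  |   1 ]
  [ 0  0    3   6  |  -7 ]
  [ 0  0    0   2  |  -3 ]
R2 := 1/2·R2
  [ 1  0   9   4  |   -6 ]
  [ 0  1  -9  -4  |  1/2 ]
  [ 0  0   3   6  |   -7 ]
  [ 0  0   0   2  |   -3 ]
R3 := 1/3·R3
  [ 1  0   9   4  |    -6 ]
  [ 0  1  -9  -4  |   1/2 ]
  [ 0  0   1   2  |  -7/3 ]
  [ 0  0   0   2  |    -3 ]
R4 := 1/2·R4
  [ 1  0   9   4  |    -6 ]
  [ 0  1  -9  -4  |   1/2 ]
  [ 0  0   1   2  |  -7/3 ]
  [ 0  0   0   1  |  -3/2 ]
R3 := R3 − 2·R4
  [ 1  0   9   4  |    -6 ]
  [ 0  1  -9  -4  |   1/2 ]
  [ 0  0   1   0  |   2/3 ]
  [ 0  0   0   1  |  -3/2 ]
R2 := R2 + 4·R4
  [ 1  0   9  4  |     -6 ]
  [ 0  1  -9  0  |  -11/2 ]
  [ 0  0   1  0  |    2/3 ]
  [ 0  0   0  1  |   -3/2 ]
R1 := R1 − 4·R4
  [ 1  0   9  0  |      0 ]
  [ 0  1  -9  0  |  -11/2 ]
  [ 0  0   1  0  |    2/3 ]
  [ 0  0   0  1  |   -3/2 ]
R2 := R2 + 9·R3
  [ 1  0  9  0  |     0 ]
  [ 0  1  0  0  |   1/2 ]
  [ 0  0  1  0  |   2/3 ]
  [ 0  0  0  1  |  -3/2 ]
R1 := R1 − 9·R3
  [ 1  0  0  0  |    -6 ]
  [ 0  1  0  0  |   1/2 ]
  [ 0  0  1  0  |   2/3 ]
  [ 0  0  0  1  |  -3/2 ]
Reading off the last column: x = -6, y = 1/2, z = 2/3, w = -3/2.

(-6, 1/2, 2/3, -3/2)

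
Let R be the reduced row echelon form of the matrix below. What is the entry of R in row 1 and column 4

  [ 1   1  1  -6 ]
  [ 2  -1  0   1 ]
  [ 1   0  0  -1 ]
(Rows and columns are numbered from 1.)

-1

r2 ← r2 − 2·r1
  [ 1   1   1  -6 ]
  [ 0  -3  -2  13 ]
  [ 1   0   0  -1 ]
r3 ← r3 − r1
  [ 1   1   1  -6 ]
  [ 0  -3  -2  13 ]
  [ 0  -1  -1   5 ]
r2 ← -1/3·r2
  [ 1   1    1     -6 ]
  [ 0   1  2/3  -13/3 ]
  [ 0  -1   -1      5 ]
r3 ← r3 + r2
  [ 1  1     1     -6 ]
  [ 0  1   2/3  -13/3 ]
  [ 0  0  -1/3    2/3 ]
r3 ← -3·r3
  [ 1  1    1     -6 ]
  [ 0  1  2/3  -13/3 ]
  [ 0  0    1     -2 ]
r2 ← r2 − 2/3·r3
  [ 1  1  1  -6 ]
  [ 0  1  0  -3 ]
  [ 0  0  1  -2 ]
r1 ← r1 − r3
  [ 1  1  0  -4 ]
  [ 0  1  0  -3 ]
  [ 0  0  1  -2 ]
r1 ← r1 − r2
  [ 1  0  0  -1 ]
  [ 0  1  0  -3 ]
  [ 0  0  1  -2 ]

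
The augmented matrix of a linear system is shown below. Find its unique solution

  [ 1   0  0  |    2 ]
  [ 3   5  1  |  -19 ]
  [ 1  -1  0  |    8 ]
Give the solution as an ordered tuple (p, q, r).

(2, -6, 5)

Subtract 3 times R1 from R2.
  [ 1   0  0  |    2 ]
  [ 0   5  1  |  -25 ]
  [ 1  -1  0  |    8 ]
Subtract R1 from R3.
  [ 1   0  0  |    2 ]
  [ 0   5  1  |  -25 ]
  [ 0  -1  0  |    6 ]
Multiply R2 by 1/5.
  [ 1   0    0  |   2 ]
  [ 0   1  1/5  |  -5 ]
  [ 0  -1    0  |   6 ]
Add R2 to R3.
  [ 1  0    0  |   2 ]
  [ 0  1  1/5  |  -5 ]
  [ 0  0  1/5  |   1 ]
Multiply R3 by 5.
  [ 1  0    0  |   2 ]
  [ 0  1  1/5  |  -5 ]
  [ 0  0    1  |   5 ]
Subtract 1/5 times R3 from R2.
  [ 1  0  0  |   2 ]
  [ 0  1  0  |  -6 ]
  [ 0  0  1  |   5 ]
Reading off the last column: p = 2, q = -6, r = 5.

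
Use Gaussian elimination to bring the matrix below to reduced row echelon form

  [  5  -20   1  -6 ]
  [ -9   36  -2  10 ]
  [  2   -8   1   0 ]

Multiply R1 by 1/5.
  [  1  -4  1/5  -6/5 ]
  [ -9  36   -2    10 ]
  [  2  -8    1     0 ]
Add 9 times R1 to R2.
  [ 1  -4   1/5  -6/5 ]
  [ 0   0  -1/5  -4/5 ]
  [ 2  -8     1     0 ]
Subtract 2 times R1 from R3.
  [ 1  -4   1/5  -6/5 ]
  [ 0   0  -1/5  -4/5 ]
  [ 0   0   3/5  12/5 ]
Multiply R2 by -5.
  [ 1  -4  1/5  -6/5 ]
  [ 0   0    1     4 ]
  [ 0   0  3/5  12/5 ]
Subtract 3/5 times R2 from R3.
  [ 1  -4  1/5  -6/5 ]
  [ 0   0    1     4 ]
  [ 0   0    0     0 ]
Subtract 1/5 times R2 from R1.
  [ 1  -4  0  -2 ]
  [ 0   0  1   4 ]
  [ 0   0  0   0 ]

[[1, -4, 0, -2], [0, 0, 1, 4], [0, 0, 0, 0]]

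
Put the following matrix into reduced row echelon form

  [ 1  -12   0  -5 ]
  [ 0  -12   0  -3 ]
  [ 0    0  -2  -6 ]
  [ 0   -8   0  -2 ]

[[1, 0, 0, -2], [0, 1, 0, 1/4], [0, 0, 1, 3], [0, 0, 0, 0]]

R2 ← -1/12·R2
R4 ← R4 + 8·R2
R3 ← -1/2·R3
R1 ← R1 + 12·R2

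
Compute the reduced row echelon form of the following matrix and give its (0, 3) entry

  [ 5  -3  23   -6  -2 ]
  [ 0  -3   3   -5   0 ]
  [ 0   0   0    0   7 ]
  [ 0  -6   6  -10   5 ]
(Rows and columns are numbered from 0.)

r1 := 1/5·r1
r2 := -1/3·r2
r4 := r4 + 6·r2
r3 := 1/7·r3
r4 := r4 − 5·r3
r1 := r1 + 2/5·r3
r1 := r1 + 3/5·r2

-1/5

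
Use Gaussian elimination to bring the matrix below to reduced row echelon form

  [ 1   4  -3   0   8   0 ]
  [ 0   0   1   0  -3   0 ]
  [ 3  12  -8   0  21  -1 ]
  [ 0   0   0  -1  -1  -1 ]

[[1, 4, 0, 0, -1, 0], [0, 0, 1, 0, -3, 0], [0, 0, 0, 1, 1, 0], [0, 0, 0, 0, 0, 1]]

r3 ← r3 − 3·r1
  [ 1  4  -3   0   8   0 ]
  [ 0  0   1   0  -3   0 ]
  [ 0  0   1   0  -3  -1 ]
  [ 0  0   0  -1  -1  -1 ]
r3 ← r3 − r2
  [ 1  4  -3   0   8   0 ]
  [ 0  0   1   0  -3   0 ]
  [ 0  0   0   0   0  -1 ]
  [ 0  0   0  -1  -1  -1 ]
r3 ↔ r4
  [ 1  4  -3   0   8   0 ]
  [ 0  0   1   0  -3   0 ]
  [ 0  0   0  -1  -1  -1 ]
  [ 0  0   0   0   0  -1 ]
r3 ← -1·r3
  [ 1  4  -3  0   8   0 ]
  [ 0  0   1  0  -3   0 ]
  [ 0  0   0  1   1   1 ]
  [ 0  0   0  0   0  -1 ]
r4 ← -1·r4
  [ 1  4  -3  0   8  0 ]
  [ 0  0   1  0  -3  0 ]
  [ 0  0   0  1   1  1 ]
  [ 0  0   0  0   0  1 ]
r3 ← r3 − r4
  [ 1  4  -3  0   8  0 ]
  [ 0  0   1  0  -3  0 ]
  [ 0  0   0  1   1  0 ]
  [ 0  0   0  0   0  1 ]
r1 ← r1 + 3·r2
  [ 1  4  0  0  -1  0 ]
  [ 0  0  1  0  -3  0 ]
  [ 0  0  0  1   1  0 ]
  [ 0  0  0  0   0  1 ]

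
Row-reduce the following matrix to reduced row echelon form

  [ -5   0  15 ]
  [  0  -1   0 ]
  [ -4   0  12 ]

[[1, 0, -3], [0, 1, 0], [0, 0, 0]]

r1 → -1/5·r1
  [  1   0  -3 ]
  [  0  -1   0 ]
  [ -4   0  12 ]
r3 → r3 + 4·r1
  [ 1   0  -3 ]
  [ 0  -1   0 ]
  [ 0   0   0 ]
r2 → -1·r2
  [ 1  0  -3 ]
  [ 0  1   0 ]
  [ 0  0   0 ]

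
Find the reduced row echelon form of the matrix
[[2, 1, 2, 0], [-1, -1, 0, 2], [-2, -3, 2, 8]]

[[1, 0, 2, 2], [0, 1, -2, -4], [0, 0, 0, 0]]

r1 ← 1/2·r1
r2 ← r2 + r1
r3 ← r3 + 2·r1
r2 ← -2·r2
r3 ← r3 + 2·r2
r1 ← r1 − 1/2·r2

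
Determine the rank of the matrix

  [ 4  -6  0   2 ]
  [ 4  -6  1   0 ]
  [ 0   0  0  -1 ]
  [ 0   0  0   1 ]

rank = 3

R1 := 1/4·R1
  [ 1  -3/2  0  1/2 ]
  [ 4    -6  1    0 ]
  [ 0     0  0   -1 ]
  [ 0     0  0    1 ]
R2 := R2 − 4·R1
  [ 1  -3/2  0  1/2 ]
  [ 0     0  1   -2 ]
  [ 0     0  0   -1 ]
  [ 0     0  0    1 ]
R3 := -1·R3
  [ 1  -3/2  0  1/2 ]
  [ 0     0  1   -2 ]
  [ 0     0  0    1 ]
  [ 0     0  0    1 ]
R4 := R4 − R3
  [ 1  -3/2  0  1/2 ]
  [ 0     0  1   -2 ]
  [ 0     0  0    1 ]
  [ 0     0  0    0 ]
R2 := R2 + 2·R3
  [ 1  -3/2  0  1/2 ]
  [ 0     0  1    0 ]
  [ 0     0  0    1 ]
  [ 0     0  0    0 ]
R1 := R1 − 1/2·R3
  [ 1  -3/2  0  0 ]
  [ 0     0  1  0 ]
  [ 0     0  0  1 ]
  [ 0     0  0  0 ]
The reduced form has 3 nonzero rows.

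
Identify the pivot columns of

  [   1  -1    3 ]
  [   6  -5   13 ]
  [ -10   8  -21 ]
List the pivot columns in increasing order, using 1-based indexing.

R2 → R2 − 6·R1
R3 → R3 + 10·R1
R3 → R3 + 2·R2
R3 → -1·R3
R2 → R2 + 5·R3
R1 → R1 − 3·R3
R1 → R1 + R2
Pivot columns are the columns containing a leading 1.

1, 2, 3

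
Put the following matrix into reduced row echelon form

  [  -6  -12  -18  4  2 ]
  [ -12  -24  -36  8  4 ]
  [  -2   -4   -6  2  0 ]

[[1, 2, 3, 0, -1], [0, 0, 0, 1, -1], [0, 0, 0, 0, 0]]

Multiply r1 by -1/6.
  [   1    2    3  -2/3  -1/3 ]
  [ -12  -24  -36     8     4 ]
  [  -2   -4   -6     2     0 ]
Add 12 times r1 to r2.
  [  1   2   3  -2/3  -1/3 ]
  [  0   0   0     0     0 ]
  [ -2  -4  -6     2     0 ]
Add 2 times r1 to r3.
  [ 1  2  3  -2/3  -1/3 ]
  [ 0  0  0     0     0 ]
  [ 0  0  0   2/3  -2/3 ]
Swap r2 and r3.
  [ 1  2  3  -2/3  -1/3 ]
  [ 0  0  0   2/3  -2/3 ]
  [ 0  0  0     0     0 ]
Multiply r2 by 3/2.
  [ 1  2  3  -2/3  -1/3 ]
  [ 0  0  0     1    -1 ]
  [ 0  0  0     0     0 ]
Add 2/3 times r2 to r1.
  [ 1  2  3  0  -1 ]
  [ 0  0  0  1  -1 ]
  [ 0  0  0  0   0 ]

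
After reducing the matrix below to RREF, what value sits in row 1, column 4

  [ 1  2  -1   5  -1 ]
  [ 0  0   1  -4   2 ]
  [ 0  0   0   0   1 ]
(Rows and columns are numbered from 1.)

1

R2 := R2 − 2·R3
R1 := R1 + R3
R1 := R1 + R2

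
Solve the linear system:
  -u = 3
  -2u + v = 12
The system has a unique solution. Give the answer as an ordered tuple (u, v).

Form the augmented matrix and row-reduce:
  [ -1  0  |   3 ]
  [ -2  1  |  12 ]
ρ1 → -1·ρ1
  [  1  0  |  -3 ]
  [ -2  1  |  12 ]
ρ2 → ρ2 + 2·ρ1
  [ 1  0  |  -3 ]
  [ 0  1  |   6 ]
Reading off the last column: u = -3, v = 6.

(-3, 6)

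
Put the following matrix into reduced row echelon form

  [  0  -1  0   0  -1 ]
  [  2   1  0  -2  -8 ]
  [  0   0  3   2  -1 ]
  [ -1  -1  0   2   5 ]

ρ1 <-> ρ2
  [  2   1  0  -2  -8 ]
  [  0  -1  0   0  -1 ]
  [  0   0  3   2  -1 ]
  [ -1  -1  0   2   5 ]
ρ1 → 1/2·ρ1
  [  1  1/2  0  -1  -4 ]
  [  0   -1  0   0  -1 ]
  [  0    0  3   2  -1 ]
  [ -1   -1  0   2   5 ]
ρ4 → ρ4 + ρ1
  [ 1   1/2  0  -1  -4 ]
  [ 0    -1  0   0  -1 ]
  [ 0     0  3   2  -1 ]
  [ 0  -1/2  0   1   1 ]
ρ2 → -1·ρ2
  [ 1   1/2  0  -1  -4 ]
  [ 0     1  0   0   1 ]
  [ 0     0  3   2  -1 ]
  [ 0  -1/2  0   1   1 ]
ρ4 → ρ4 + 1/2·ρ2
  [ 1  1/2  0  -1   -4 ]
  [ 0    1  0   0    1 ]
  [ 0    0  3   2   -1 ]
  [ 0    0  0   1  3/2 ]
ρ3 → 1/3·ρ3
  [ 1  1/2  0   -1    -4 ]
  [ 0    1  0    0     1 ]
  [ 0    0  1  2/3  -1/3 ]
  [ 0    0  0    1   3/2 ]
ρ3 → ρ3 − 2/3·ρ4
  [ 1  1/2  0  -1    -4 ]
  [ 0    1  0   0     1 ]
  [ 0    0  1   0  -4/3 ]
  [ 0    0  0   1   3/2 ]
ρ1 → ρ1 + ρ4
  [ 1  1/2  0  0  -5/2 ]
  [ 0    1  0  0     1 ]
  [ 0    0  1  0  -4/3 ]
  [ 0    0  0  1   3/2 ]
ρ1 → ρ1 − 1/2·ρ2
  [ 1  0  0  0    -3 ]
  [ 0  1  0  0     1 ]
  [ 0  0  1  0  -4/3 ]
  [ 0  0  0  1   3/2 ]

[[1, 0, 0, 0, -3], [0, 1, 0, 0, 1], [0, 0, 1, 0, -4/3], [0, 0, 0, 1, 3/2]]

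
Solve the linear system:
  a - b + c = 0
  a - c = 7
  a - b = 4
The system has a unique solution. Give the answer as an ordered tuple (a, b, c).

(3, -1, -4)

Form the augmented matrix and row-reduce:
  [ 1  -1   1  |  0 ]
  [ 1   0  -1  |  7 ]
  [ 1  -1   0  |  4 ]
Subtract R1 from R2.
  [ 1  -1   1  |  0 ]
  [ 0   1  -2  |  7 ]
  [ 1  -1   0  |  4 ]
Subtract R1 from R3.
  [ 1  -1   1  |  0 ]
  [ 0   1  -2  |  7 ]
  [ 0   0  -1  |  4 ]
Multiply R3 by -1.
  [ 1  -1   1  |   0 ]
  [ 0   1  -2  |   7 ]
  [ 0   0   1  |  -4 ]
Add 2 times R3 to R2.
  [ 1  -1  1  |   0 ]
  [ 0   1  0  |  -1 ]
  [ 0   0  1  |  -4 ]
Subtract R3 from R1.
  [ 1  -1  0  |   4 ]
  [ 0   1  0  |  -1 ]
  [ 0   0  1  |  -4 ]
Add R2 to R1.
  [ 1  0  0  |   3 ]
  [ 0  1  0  |  -1 ]
  [ 0  0  1  |  -4 ]
Reading off the last column: a = 3, b = -1, c = -4.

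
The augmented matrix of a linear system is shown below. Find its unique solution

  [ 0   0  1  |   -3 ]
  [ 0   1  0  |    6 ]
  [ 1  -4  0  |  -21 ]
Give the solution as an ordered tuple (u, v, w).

(3, 6, -3)

ρ1 ↔ ρ3
  [ 1  -4  0  |  -21 ]
  [ 0   1  0  |    6 ]
  [ 0   0  1  |   -3 ]
ρ1 := ρ1 + 4·ρ2
  [ 1  0  0  |   3 ]
  [ 0  1  0  |   6 ]
  [ 0  0  1  |  -3 ]
Reading off the last column: u = 3, v = 6, w = -3.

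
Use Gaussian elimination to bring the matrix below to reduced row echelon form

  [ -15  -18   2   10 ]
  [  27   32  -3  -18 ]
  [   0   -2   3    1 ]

[[1, 0, 5/3, 0], [0, 1, -3/2, 0], [0, 0, 0, 1]]

R1 -> -1/15·R1
  [  1  6/5  -2/15  -2/3 ]
  [ 27   32     -3   -18 ]
  [  0   -2      3     1 ]
R2 -> R2 − 27·R1
  [ 1   6/5  -2/15  -2/3 ]
  [ 0  -2/5    3/5     0 ]
  [ 0    -2      3     1 ]
R2 -> -5/2·R2
  [ 1  6/5  -2/15  -2/3 ]
  [ 0    1   -3/2     0 ]
  [ 0   -2      3     1 ]
R3 -> R3 + 2·R2
  [ 1  6/5  -2/15  -2/3 ]
  [ 0    1   -3/2     0 ]
  [ 0    0      0     1 ]
R1 -> R1 + 2/3·R3
  [ 1  6/5  -2/15  0 ]
  [ 0    1   -3/2  0 ]
  [ 0    0      0  1 ]
R1 -> R1 − 6/5·R2
  [ 1  0   5/3  0 ]
  [ 0  1  -3/2  0 ]
  [ 0  0     0  1 ]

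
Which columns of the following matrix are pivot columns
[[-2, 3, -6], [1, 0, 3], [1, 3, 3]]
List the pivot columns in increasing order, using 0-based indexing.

Multiply R1 by -1/2.
  [ 1  -3/2  3 ]
  [ 1     0  3 ]
  [ 1     3  3 ]
Subtract R1 from R2.
  [ 1  -3/2  3 ]
  [ 0   3/2  0 ]
  [ 1     3  3 ]
Subtract R1 from R3.
  [ 1  -3/2  3 ]
  [ 0   3/2  0 ]
  [ 0   9/2  0 ]
Multiply R2 by 2/3.
  [ 1  -3/2  3 ]
  [ 0     1  0 ]
  [ 0   9/2  0 ]
Subtract 9/2 times R2 from R3.
  [ 1  -3/2  3 ]
  [ 0     1  0 ]
  [ 0     0  0 ]
Add 3/2 times R2 to R1.
  [ 1  0  3 ]
  [ 0  1  0 ]
  [ 0  0  0 ]
Pivot columns are the columns containing a leading 1.

0, 1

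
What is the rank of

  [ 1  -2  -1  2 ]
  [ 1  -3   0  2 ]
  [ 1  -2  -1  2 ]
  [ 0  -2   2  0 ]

r2 -> r2 − r1
r3 -> r3 − r1
r2 -> -1·r2
r4 -> r4 + 2·r2
r1 -> r1 + 2·r2
The reduced form has 2 nonzero rows.

rank = 2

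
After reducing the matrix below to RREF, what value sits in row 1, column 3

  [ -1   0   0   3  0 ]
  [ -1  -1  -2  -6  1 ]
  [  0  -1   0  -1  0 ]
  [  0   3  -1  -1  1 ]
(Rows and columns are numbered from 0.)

1

Multiply R1 by -1.
  [  1   0   0  -3  0 ]
  [ -1  -1  -2  -6  1 ]
  [  0  -1   0  -1  0 ]
  [  0   3  -1  -1  1 ]
Add R1 to R2.
  [ 1   0   0  -3  0 ]
  [ 0  -1  -2  -9  1 ]
  [ 0  -1   0  -1  0 ]
  [ 0   3  -1  -1  1 ]
Multiply R2 by -1.
  [ 1   0   0  -3   0 ]
  [ 0   1   2   9  -1 ]
  [ 0  -1   0  -1   0 ]
  [ 0   3  -1  -1   1 ]
Add R2 to R3.
  [ 1  0   0  -3   0 ]
  [ 0  1   2   9  -1 ]
  [ 0  0   2   8  -1 ]
  [ 0  3  -1  -1   1 ]
Subtract 3 times R2 from R4.
  [ 1  0   0   -3   0 ]
  [ 0  1   2    9  -1 ]
  [ 0  0   2    8  -1 ]
  [ 0  0  -7  -28   4 ]
Multiply R3 by 1/2.
  [ 1  0   0   -3     0 ]
  [ 0  1   2    9    -1 ]
  [ 0  0   1    4  -1/2 ]
  [ 0  0  -7  -28     4 ]
Add 7 times R3 to R4.
  [ 1  0  0  -3     0 ]
  [ 0  1  2   9    -1 ]
  [ 0  0  1   4  -1/2 ]
  [ 0  0  0   0   1/2 ]
Multiply R4 by 2.
  [ 1  0  0  -3     0 ]
  [ 0  1  2   9    -1 ]
  [ 0  0  1   4  -1/2 ]
  [ 0  0  0   0     1 ]
Add 1/2 times R4 to R3.
  [ 1  0  0  -3   0 ]
  [ 0  1  2   9  -1 ]
  [ 0  0  1   4   0 ]
  [ 0  0  0   0   1 ]
Add R4 to R2.
  [ 1  0  0  -3  0 ]
  [ 0  1  2   9  0 ]
  [ 0  0  1   4  0 ]
  [ 0  0  0   0  1 ]
Subtract 2 times R3 from R2.
  [ 1  0  0  -3  0 ]
  [ 0  1  0   1  0 ]
  [ 0  0  1   4  0 ]
  [ 0  0  0   0  1 ]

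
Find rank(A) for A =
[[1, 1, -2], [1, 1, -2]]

rank = 1

R2 ← R2 − R1
  [ 1  1  -2 ]
  [ 0  0   0 ]
The reduced form has 1 nonzero row.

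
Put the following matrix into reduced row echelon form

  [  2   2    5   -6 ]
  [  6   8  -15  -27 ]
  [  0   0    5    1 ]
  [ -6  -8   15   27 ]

[[1, 0, 0, -2], [0, 1, 0, -3/2], [0, 0, 1, 1/5], [0, 0, 0, 0]]

r1 -> 1/2·r1
  [  1   1  5/2   -3 ]
  [  6   8  -15  -27 ]
  [  0   0    5    1 ]
  [ -6  -8   15   27 ]
r2 -> r2 − 6·r1
  [  1   1  5/2  -3 ]
  [  0   2  -30  -9 ]
  [  0   0    5   1 ]
  [ -6  -8   15  27 ]
r4 -> r4 + 6·r1
  [ 1   1  5/2  -3 ]
  [ 0   2  -30  -9 ]
  [ 0   0    5   1 ]
  [ 0  -2   30   9 ]
r2 -> 1/2·r2
  [ 1   1  5/2    -3 ]
  [ 0   1  -15  -9/2 ]
  [ 0   0    5     1 ]
  [ 0  -2   30     9 ]
r4 -> r4 + 2·r2
  [ 1  1  5/2    -3 ]
  [ 0  1  -15  -9/2 ]
  [ 0  0    5     1 ]
  [ 0  0    0     0 ]
r3 -> 1/5·r3
  [ 1  1  5/2    -3 ]
  [ 0  1  -15  -9/2 ]
  [ 0  0    1   1/5 ]
  [ 0  0    0     0 ]
r2 -> r2 + 15·r3
  [ 1  1  5/2    -3 ]
  [ 0  1    0  -3/2 ]
  [ 0  0    1   1/5 ]
  [ 0  0    0     0 ]
r1 -> r1 − 5/2·r3
  [ 1  1  0  -7/2 ]
  [ 0  1  0  -3/2 ]
  [ 0  0  1   1/5 ]
  [ 0  0  0     0 ]
r1 -> r1 − r2
  [ 1  0  0    -2 ]
  [ 0  1  0  -3/2 ]
  [ 0  0  1   1/5 ]
  [ 0  0  0     0 ]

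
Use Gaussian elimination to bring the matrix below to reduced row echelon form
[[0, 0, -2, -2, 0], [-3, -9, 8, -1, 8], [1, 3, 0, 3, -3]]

[[1, 3, 0, 3, 0], [0, 0, 1, 1, 0], [0, 0, 0, 0, 1]]

ρ1 ↔ ρ2
  [ -3  -9   8  -1   8 ]
  [  0   0  -2  -2   0 ]
  [  1   3   0   3  -3 ]
ρ1 ← -1/3·ρ1
  [ 1  3  -8/3  1/3  -8/3 ]
  [ 0  0    -2   -2     0 ]
  [ 1  3     0    3    -3 ]
ρ3 ← ρ3 − ρ1
  [ 1  3  -8/3  1/3  -8/3 ]
  [ 0  0    -2   -2     0 ]
  [ 0  0   8/3  8/3  -1/3 ]
ρ2 ← -1/2·ρ2
  [ 1  3  -8/3  1/3  -8/3 ]
  [ 0  0     1    1     0 ]
  [ 0  0   8/3  8/3  -1/3 ]
ρ3 ← ρ3 − 8/3·ρ2
  [ 1  3  -8/3  1/3  -8/3 ]
  [ 0  0     1    1     0 ]
  [ 0  0     0    0  -1/3 ]
ρ3 ← -3·ρ3
  [ 1  3  -8/3  1/3  -8/3 ]
  [ 0  0     1    1     0 ]
  [ 0  0     0    0     1 ]
ρ1 ← ρ1 + 8/3·ρ3
  [ 1  3  -8/3  1/3  0 ]
  [ 0  0     1    1  0 ]
  [ 0  0     0    0  1 ]
ρ1 ← ρ1 + 8/3·ρ2
  [ 1  3  0  3  0 ]
  [ 0  0  1  1  0 ]
  [ 0  0  0  0  1 ]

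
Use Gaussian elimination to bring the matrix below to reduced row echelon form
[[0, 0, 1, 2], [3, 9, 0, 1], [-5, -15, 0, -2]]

[[1, 3, 0, 0], [0, 0, 1, 0], [0, 0, 0, 1]]

r1 ↔ r2
  [  3    9  0   1 ]
  [  0    0  1   2 ]
  [ -5  -15  0  -2 ]
r1 := 1/3·r1
  [  1    3  0  1/3 ]
  [  0    0  1    2 ]
  [ -5  -15  0   -2 ]
r3 := r3 + 5·r1
  [ 1  3  0   1/3 ]
  [ 0  0  1     2 ]
  [ 0  0  0  -1/3 ]
r3 := -3·r3
  [ 1  3  0  1/3 ]
  [ 0  0  1    2 ]
  [ 0  0  0    1 ]
r2 := r2 − 2·r3
  [ 1  3  0  1/3 ]
  [ 0  0  1    0 ]
  [ 0  0  0    1 ]
r1 := r1 − 1/3·r3
  [ 1  3  0  0 ]
  [ 0  0  1  0 ]
  [ 0  0  0  1 ]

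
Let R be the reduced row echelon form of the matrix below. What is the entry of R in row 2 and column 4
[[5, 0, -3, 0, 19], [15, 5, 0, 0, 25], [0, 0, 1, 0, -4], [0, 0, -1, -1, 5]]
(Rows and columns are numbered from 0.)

R1 ← 1/5·R1
  [  1  0  -3/5   0  19/5 ]
  [ 15  5     0   0    25 ]
  [  0  0     1   0    -4 ]
  [  0  0    -1  -1     5 ]
R2 ← R2 − 15·R1
  [ 1  0  -3/5   0  19/5 ]
  [ 0  5     9   0   -32 ]
  [ 0  0     1   0    -4 ]
  [ 0  0    -1  -1     5 ]
R2 ← 1/5·R2
  [ 1  0  -3/5   0   19/5 ]
  [ 0  1   9/5   0  -32/5 ]
  [ 0  0     1   0     -4 ]
  [ 0  0    -1  -1      5 ]
R4 ← R4 + R3
  [ 1  0  -3/5   0   19/5 ]
  [ 0  1   9/5   0  -32/5 ]
  [ 0  0     1   0     -4 ]
  [ 0  0     0  -1      1 ]
R4 ← -1·R4
  [ 1  0  -3/5  0   19/5 ]
  [ 0  1   9/5  0  -32/5 ]
  [ 0  0     1  0     -4 ]
  [ 0  0     0  1     -1 ]
R2 ← R2 − 9/5·R3
  [ 1  0  -3/5  0  19/5 ]
  [ 0  1     0  0   4/5 ]
  [ 0  0     1  0    -4 ]
  [ 0  0     0  1    -1 ]
R1 ← R1 + 3/5·R3
  [ 1  0  0  0  7/5 ]
  [ 0  1  0  0  4/5 ]
  [ 0  0  1  0   -4 ]
  [ 0  0  0  1   -1 ]

-4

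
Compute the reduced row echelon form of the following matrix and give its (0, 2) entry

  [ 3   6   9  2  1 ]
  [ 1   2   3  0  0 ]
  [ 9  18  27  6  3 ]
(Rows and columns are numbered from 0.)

3

ρ1 := 1/3·ρ1
  [ 1   2   3  2/3  1/3 ]
  [ 1   2   3    0    0 ]
  [ 9  18  27    6    3 ]
ρ2 := ρ2 − ρ1
  [ 1   2   3   2/3   1/3 ]
  [ 0   0   0  -2/3  -1/3 ]
  [ 9  18  27     6     3 ]
ρ3 := ρ3 − 9·ρ1
  [ 1  2  3   2/3   1/3 ]
  [ 0  0  0  -2/3  -1/3 ]
  [ 0  0  0     0     0 ]
ρ2 := -3/2·ρ2
  [ 1  2  3  2/3  1/3 ]
  [ 0  0  0    1  1/2 ]
  [ 0  0  0    0    0 ]
ρ1 := ρ1 − 2/3·ρ2
  [ 1  2  3  0    0 ]
  [ 0  0  0  1  1/2 ]
  [ 0  0  0  0    0 ]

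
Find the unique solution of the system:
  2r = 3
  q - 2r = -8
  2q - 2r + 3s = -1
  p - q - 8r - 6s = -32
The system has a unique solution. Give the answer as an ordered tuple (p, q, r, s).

Form the augmented matrix and row-reduce:
  [ 0   0   2   0  |    3 ]
  [ 0   1  -2   0  |   -8 ]
  [ 0   2  -2   3  |   -1 ]
  [ 1  -1  -8  -6  |  -32 ]
R1 ↔ R4
  [ 1  -1  -8  -6  |  -32 ]
  [ 0   1  -2   0  |   -8 ]
  [ 0   2  -2   3  |   -1 ]
  [ 0   0   2   0  |    3 ]
R3 → R3 − 2·R2
  [ 1  -1  -8  -6  |  -32 ]
  [ 0   1  -2   0  |   -8 ]
  [ 0   0   2   3  |   15 ]
  [ 0   0   2   0  |    3 ]
R3 → 1/2·R3
  [ 1  -1  -8   -6  |   -32 ]
  [ 0   1  -2    0  |    -8 ]
  [ 0   0   1  3/2  |  15/2 ]
  [ 0   0   2    0  |     3 ]
R4 → R4 − 2·R3
  [ 1  -1  -8   -6  |   -32 ]
  [ 0   1  -2    0  |    -8 ]
  [ 0   0   1  3/2  |  15/2 ]
  [ 0   0   0   -3  |   -12 ]
R4 → -1/3·R4
  [ 1  -1  -8   -6  |   -32 ]
  [ 0   1  -2    0  |    -8 ]
  [ 0   0   1  3/2  |  15/2 ]
  [ 0   0   0    1  |     4 ]
R3 → R3 − 3/2·R4
  [ 1  -1  -8  -6  |  -32 ]
  [ 0   1  -2   0  |   -8 ]
  [ 0   0   1   0  |  3/2 ]
  [ 0   0   0   1  |    4 ]
R1 → R1 + 6·R4
  [ 1  -1  -8  0  |   -8 ]
  [ 0   1  -2  0  |   -8 ]
  [ 0   0   1  0  |  3/2 ]
  [ 0   0   0  1  |    4 ]
R2 → R2 + 2·R3
  [ 1  -1  -8  0  |   -8 ]
  [ 0   1   0  0  |   -5 ]
  [ 0   0   1  0  |  3/2 ]
  [ 0   0   0  1  |    4 ]
R1 → R1 + 8·R3
  [ 1  -1  0  0  |    4 ]
  [ 0   1  0  0  |   -5 ]
  [ 0   0  1  0  |  3/2 ]
  [ 0   0  0  1  |    4 ]
R1 → R1 + R2
  [ 1  0  0  0  |   -1 ]
  [ 0  1  0  0  |   -5 ]
  [ 0  0  1  0  |  3/2 ]
  [ 0  0  0  1  |    4 ]
Reading off the last column: p = -1, q = -5, r = 3/2, s = 4.

(-1, -5, 3/2, 4)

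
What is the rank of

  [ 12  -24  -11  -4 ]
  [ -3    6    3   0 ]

rank = 2

ρ1 → 1/12·ρ1
  [  1  -2  -11/12  -1/3 ]
  [ -3   6       3     0 ]
ρ2 → ρ2 + 3·ρ1
  [ 1  -2  -11/12  -1/3 ]
  [ 0   0     1/4    -1 ]
ρ2 → 4·ρ2
  [ 1  -2  -11/12  -1/3 ]
  [ 0   0       1    -4 ]
ρ1 → ρ1 + 11/12·ρ2
  [ 1  -2  0  -4 ]
  [ 0   0  1  -4 ]
The reduced form has 2 nonzero rows.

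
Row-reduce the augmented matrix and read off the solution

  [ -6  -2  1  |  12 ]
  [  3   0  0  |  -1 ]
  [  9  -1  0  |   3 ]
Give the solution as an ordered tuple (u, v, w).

Multiply R1 by -1/6.
  [ 1  1/3  -1/6  |  -2 ]
  [ 3    0     0  |  -1 ]
  [ 9   -1     0  |   3 ]
Subtract 3 times R1 from R2.
  [ 1  1/3  -1/6  |  -2 ]
  [ 0   -1   1/2  |   5 ]
  [ 9   -1     0  |   3 ]
Subtract 9 times R1 from R3.
  [ 1  1/3  -1/6  |  -2 ]
  [ 0   -1   1/2  |   5 ]
  [ 0   -4   3/2  |  21 ]
Multiply R2 by -1.
  [ 1  1/3  -1/6  |  -2 ]
  [ 0    1  -1/2  |  -5 ]
  [ 0   -4   3/2  |  21 ]
Add 4 times R2 to R3.
  [ 1  1/3  -1/6  |  -2 ]
  [ 0    1  -1/2  |  -5 ]
  [ 0    0  -1/2  |   1 ]
Multiply R3 by -2.
  [ 1  1/3  -1/6  |  -2 ]
  [ 0    1  -1/2  |  -5 ]
  [ 0    0     1  |  -2 ]
Add 1/2 times R3 to R2.
  [ 1  1/3  -1/6  |  -2 ]
  [ 0    1     0  |  -6 ]
  [ 0    0     1  |  -2 ]
Add 1/6 times R3 to R1.
  [ 1  1/3  0  |  -7/3 ]
  [ 0    1  0  |    -6 ]
  [ 0    0  1  |    -2 ]
Subtract 1/3 times R2 from R1.
  [ 1  0  0  |  -1/3 ]
  [ 0  1  0  |    -6 ]
  [ 0  0  1  |    -2 ]
Reading off the last column: u = -1/3, v = -6, w = -2.

(-1/3, -6, -2)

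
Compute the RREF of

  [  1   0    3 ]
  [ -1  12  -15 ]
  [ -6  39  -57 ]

[[1, 0, 3], [0, 1, -1], [0, 0, 0]]

R2 := R2 + R1
  [  1   0    3 ]
  [  0  12  -12 ]
  [ -6  39  -57 ]
R3 := R3 + 6·R1
  [ 1   0    3 ]
  [ 0  12  -12 ]
  [ 0  39  -39 ]
R2 := 1/12·R2
  [ 1   0    3 ]
  [ 0   1   -1 ]
  [ 0  39  -39 ]
R3 := R3 − 39·R2
  [ 1  0   3 ]
  [ 0  1  -1 ]
  [ 0  0   0 ]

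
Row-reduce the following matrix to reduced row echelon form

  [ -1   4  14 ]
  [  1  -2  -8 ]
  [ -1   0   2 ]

R1 := -1·R1
  [  1  -4  -14 ]
  [  1  -2   -8 ]
  [ -1   0    2 ]
R2 := R2 − R1
  [  1  -4  -14 ]
  [  0   2    6 ]
  [ -1   0    2 ]
R3 := R3 + R1
  [ 1  -4  -14 ]
  [ 0   2    6 ]
  [ 0  -4  -12 ]
R2 := 1/2·R2
  [ 1  -4  -14 ]
  [ 0   1    3 ]
  [ 0  -4  -12 ]
R3 := R3 + 4·R2
  [ 1  -4  -14 ]
  [ 0   1    3 ]
  [ 0   0    0 ]
R1 := R1 + 4·R2
  [ 1  0  -2 ]
  [ 0  1   3 ]
  [ 0  0   0 ]

[[1, 0, -2], [0, 1, 3], [0, 0, 0]]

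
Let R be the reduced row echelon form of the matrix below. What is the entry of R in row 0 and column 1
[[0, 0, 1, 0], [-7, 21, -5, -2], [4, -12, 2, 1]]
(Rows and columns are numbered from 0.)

r1 <=> r2
  [ -7   21  -5  -2 ]
  [  0    0   1   0 ]
  [  4  -12   2   1 ]
r1 := -1/7·r1
  [ 1   -3  5/7  2/7 ]
  [ 0    0    1    0 ]
  [ 4  -12    2    1 ]
r3 := r3 − 4·r1
  [ 1  -3   5/7   2/7 ]
  [ 0   0     1     0 ]
  [ 0   0  -6/7  -1/7 ]
r3 := r3 + 6/7·r2
  [ 1  -3  5/7   2/7 ]
  [ 0   0    1     0 ]
  [ 0   0    0  -1/7 ]
r3 := -7·r3
  [ 1  -3  5/7  2/7 ]
  [ 0   0    1    0 ]
  [ 0   0    0    1 ]
r1 := r1 − 2/7·r3
  [ 1  -3  5/7  0 ]
  [ 0   0    1  0 ]
  [ 0   0    0  1 ]
r1 := r1 − 5/7·r2
  [ 1  -3  0  0 ]
  [ 0   0  1  0 ]
  [ 0   0  0  1 ]

-3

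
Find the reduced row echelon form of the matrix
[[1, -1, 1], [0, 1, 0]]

r1 := r1 + r2
  [ 1  0  1 ]
  [ 0  1  0 ]

[[1, 0, 1], [0, 1, 0]]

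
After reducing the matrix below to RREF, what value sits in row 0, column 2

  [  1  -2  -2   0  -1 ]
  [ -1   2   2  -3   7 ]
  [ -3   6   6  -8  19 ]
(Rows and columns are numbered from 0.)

Add ρ1 to ρ2.
  [  1  -2  -2   0  -1 ]
  [  0   0   0  -3   6 ]
  [ -3   6   6  -8  19 ]
Add 3 times ρ1 to ρ3.
  [ 1  -2  -2   0  -1 ]
  [ 0   0   0  -3   6 ]
  [ 0   0   0  -8  16 ]
Multiply ρ2 by -1/3.
  [ 1  -2  -2   0  -1 ]
  [ 0   0   0   1  -2 ]
  [ 0   0   0  -8  16 ]
Add 8 times ρ2 to ρ3.
  [ 1  -2  -2  0  -1 ]
  [ 0   0   0  1  -2 ]
  [ 0   0   0  0   0 ]

-2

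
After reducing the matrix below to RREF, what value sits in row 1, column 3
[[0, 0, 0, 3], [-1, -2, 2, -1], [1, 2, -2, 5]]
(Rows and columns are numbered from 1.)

-2

Swap r1 and r2.
  [ -1  -2   2  -1 ]
  [  0   0   0   3 ]
  [  1   2  -2   5 ]
Multiply r1 by -1.
  [ 1  2  -2  1 ]
  [ 0  0   0  3 ]
  [ 1  2  -2  5 ]
Subtract r1 from r3.
  [ 1  2  -2  1 ]
  [ 0  0   0  3 ]
  [ 0  0   0  4 ]
Multiply r2 by 1/3.
  [ 1  2  -2  1 ]
  [ 0  0   0  1 ]
  [ 0  0   0  4 ]
Subtract 4 times r2 from r3.
  [ 1  2  -2  1 ]
  [ 0  0   0  1 ]
  [ 0  0   0  0 ]
Subtract r2 from r1.
  [ 1  2  -2  0 ]
  [ 0  0   0  1 ]
  [ 0  0   0  0 ]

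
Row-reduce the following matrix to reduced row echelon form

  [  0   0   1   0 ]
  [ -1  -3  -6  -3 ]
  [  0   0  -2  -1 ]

r1 <=> r2
  [ -1  -3  -6  -3 ]
  [  0   0   1   0 ]
  [  0   0  -2  -1 ]
r1 -> -1·r1
  [ 1  3   6   3 ]
  [ 0  0   1   0 ]
  [ 0  0  -2  -1 ]
r3 -> r3 + 2·r2
  [ 1  3  6   3 ]
  [ 0  0  1   0 ]
  [ 0  0  0  -1 ]
r3 -> -1·r3
  [ 1  3  6  3 ]
  [ 0  0  1  0 ]
  [ 0  0  0  1 ]
r1 -> r1 − 3·r3
  [ 1  3  6  0 ]
  [ 0  0  1  0 ]
  [ 0  0  0  1 ]
r1 -> r1 − 6·r2
  [ 1  3  0  0 ]
  [ 0  0  1  0 ]
  [ 0  0  0  1 ]

[[1, 3, 0, 0], [0, 0, 1, 0], [0, 0, 0, 1]]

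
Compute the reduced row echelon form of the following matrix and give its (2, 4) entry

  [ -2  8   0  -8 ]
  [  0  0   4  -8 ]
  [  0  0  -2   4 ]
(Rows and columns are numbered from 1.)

-2

ρ1 → -1/2·ρ1
  [ 1  -4   0   4 ]
  [ 0   0   4  -8 ]
  [ 0   0  -2   4 ]
ρ2 → 1/4·ρ2
  [ 1  -4   0   4 ]
  [ 0   0   1  -2 ]
  [ 0   0  -2   4 ]
ρ3 → ρ3 + 2·ρ2
  [ 1  -4  0   4 ]
  [ 0   0  1  -2 ]
  [ 0   0  0   0 ]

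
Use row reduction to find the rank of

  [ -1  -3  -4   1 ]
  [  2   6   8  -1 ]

Multiply R1 by -1.
  [ 1  3  4  -1 ]
  [ 2  6  8  -1 ]
Subtract 2 times R1 from R2.
  [ 1  3  4  -1 ]
  [ 0  0  0   1 ]
Add R2 to R1.
  [ 1  3  4  0 ]
  [ 0  0  0  1 ]
The reduced form has 2 nonzero rows.

rank = 2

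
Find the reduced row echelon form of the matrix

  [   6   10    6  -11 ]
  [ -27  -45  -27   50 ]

R1 := 1/6·R1
  [   1  5/3    1  -11/6 ]
  [ -27  -45  -27     50 ]
R2 := R2 + 27·R1
  [ 1  5/3  1  -11/6 ]
  [ 0    0  0    1/2 ]
R2 := 2·R2
  [ 1  5/3  1  -11/6 ]
  [ 0    0  0      1 ]
R1 := R1 + 11/6·R2
  [ 1  5/3  1  0 ]
  [ 0    0  0  1 ]

[[1, 5/3, 1, 0], [0, 0, 0, 1]]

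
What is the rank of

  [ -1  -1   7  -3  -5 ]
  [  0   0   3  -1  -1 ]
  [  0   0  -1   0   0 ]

rank = 3

Multiply ρ1 by -1.
  [ 1  1  -7   3   5 ]
  [ 0  0   3  -1  -1 ]
  [ 0  0  -1   0   0 ]
Multiply ρ2 by 1/3.
  [ 1  1  -7     3     5 ]
  [ 0  0   1  -1/3  -1/3 ]
  [ 0  0  -1     0     0 ]
Add ρ2 to ρ3.
  [ 1  1  -7     3     5 ]
  [ 0  0   1  -1/3  -1/3 ]
  [ 0  0   0  -1/3  -1/3 ]
Multiply ρ3 by -3.
  [ 1  1  -7     3     5 ]
  [ 0  0   1  -1/3  -1/3 ]
  [ 0  0   0     1     1 ]
Add 1/3 times ρ3 to ρ2.
  [ 1  1  -7  3  5 ]
  [ 0  0   1  0  0 ]
  [ 0  0   0  1  1 ]
Subtract 3 times ρ3 from ρ1.
  [ 1  1  -7  0  2 ]
  [ 0  0   1  0  0 ]
  [ 0  0   0  1  1 ]
Add 7 times ρ2 to ρ1.
  [ 1  1  0  0  2 ]
  [ 0  0  1  0  0 ]
  [ 0  0  0  1  1 ]
The reduced form has 3 nonzero rows.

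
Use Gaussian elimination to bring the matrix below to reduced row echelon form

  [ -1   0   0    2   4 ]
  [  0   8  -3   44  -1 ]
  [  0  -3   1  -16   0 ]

[[1, 0, 0, -2, -4], [0, 1, 0, 4, 1], [0, 0, 1, -4, 3]]

r1 -> -1·r1
  [ 1   0   0   -2  -4 ]
  [ 0   8  -3   44  -1 ]
  [ 0  -3   1  -16   0 ]
r2 -> 1/8·r2
  [ 1   0     0    -2    -4 ]
  [ 0   1  -3/8  11/2  -1/8 ]
  [ 0  -3     1   -16     0 ]
r3 -> r3 + 3·r2
  [ 1  0     0    -2    -4 ]
  [ 0  1  -3/8  11/2  -1/8 ]
  [ 0  0  -1/8   1/2  -3/8 ]
r3 -> -8·r3
  [ 1  0     0    -2    -4 ]
  [ 0  1  -3/8  11/2  -1/8 ]
  [ 0  0     1    -4     3 ]
r2 -> r2 + 3/8·r3
  [ 1  0  0  -2  -4 ]
  [ 0  1  0   4   1 ]
  [ 0  0  1  -4   3 ]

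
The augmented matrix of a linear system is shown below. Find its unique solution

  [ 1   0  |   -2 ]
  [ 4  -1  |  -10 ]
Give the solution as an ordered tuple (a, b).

R2 ← R2 − 4·R1
  [ 1   0  |  -2 ]
  [ 0  -1  |  -2 ]
R2 ← -1·R2
  [ 1  0  |  -2 ]
  [ 0  1  |   2 ]
Reading off the last column: a = -2, b = 2.

(-2, 2)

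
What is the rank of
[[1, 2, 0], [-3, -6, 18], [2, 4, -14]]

rank = 2

R2 ← R2 + 3·R1
  [ 1  2    0 ]
  [ 0  0   18 ]
  [ 2  4  -14 ]
R3 ← R3 − 2·R1
  [ 1  2    0 ]
  [ 0  0   18 ]
  [ 0  0  -14 ]
R2 ← 1/18·R2
  [ 1  2    0 ]
  [ 0  0    1 ]
  [ 0  0  -14 ]
R3 ← R3 + 14·R2
  [ 1  2  0 ]
  [ 0  0  1 ]
  [ 0  0  0 ]
The reduced form has 2 nonzero rows.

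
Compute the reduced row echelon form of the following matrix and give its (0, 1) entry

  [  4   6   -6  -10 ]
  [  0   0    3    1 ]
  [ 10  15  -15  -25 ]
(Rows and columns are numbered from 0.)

r1 -> 1/4·r1
  [  1  3/2  -3/2  -5/2 ]
  [  0    0     3     1 ]
  [ 10   15   -15   -25 ]
r3 -> r3 − 10·r1
  [ 1  3/2  -3/2  -5/2 ]
  [ 0    0     3     1 ]
  [ 0    0     0     0 ]
r2 -> 1/3·r2
  [ 1  3/2  -3/2  -5/2 ]
  [ 0    0     1   1/3 ]
  [ 0    0     0     0 ]
r1 -> r1 + 3/2·r2
  [ 1  3/2  0   -2 ]
  [ 0    0  1  1/3 ]
  [ 0    0  0    0 ]

3/2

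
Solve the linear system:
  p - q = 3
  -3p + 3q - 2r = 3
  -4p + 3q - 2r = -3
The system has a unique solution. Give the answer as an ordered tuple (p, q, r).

Form the augmented matrix and row-reduce:
  [  1  -1   0  |   3 ]
  [ -3   3  -2  |   3 ]
  [ -4   3  -2  |  -3 ]
R2 := R2 + 3·R1
  [  1  -1   0  |   3 ]
  [  0   0  -2  |  12 ]
  [ -4   3  -2  |  -3 ]
R3 := R3 + 4·R1
  [ 1  -1   0  |   3 ]
  [ 0   0  -2  |  12 ]
  [ 0  -1  -2  |   9 ]
R2 <-> R3
  [ 1  -1   0  |   3 ]
  [ 0  -1  -2  |   9 ]
  [ 0   0  -2  |  12 ]
R2 := -1·R2
  [ 1  -1   0  |   3 ]
  [ 0   1   2  |  -9 ]
  [ 0   0  -2  |  12 ]
R3 := -1/2·R3
  [ 1  -1  0  |   3 ]
  [ 0   1  2  |  -9 ]
  [ 0   0  1  |  -6 ]
R2 := R2 − 2·R3
  [ 1  -1  0  |   3 ]
  [ 0   1  0  |   3 ]
  [ 0   0  1  |  -6 ]
R1 := R1 + R2
  [ 1  0  0  |   6 ]
  [ 0  1  0  |   3 ]
  [ 0  0  1  |  -6 ]
Reading off the last column: p = 6, q = 3, r = -6.

(6, 3, -6)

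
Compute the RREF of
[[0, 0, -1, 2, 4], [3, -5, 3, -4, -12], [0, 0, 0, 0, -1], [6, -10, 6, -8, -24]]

[[1, -5/3, 0, 2/3, 0], [0, 0, 1, -2, 0], [0, 0, 0, 0, 1], [0, 0, 0, 0, 0]]

r1 ↔ r2
  [ 3   -5   3  -4  -12 ]
  [ 0    0  -1   2    4 ]
  [ 0    0   0   0   -1 ]
  [ 6  -10   6  -8  -24 ]
r1 ← 1/3·r1
  [ 1  -5/3   1  -4/3   -4 ]
  [ 0     0  -1     2    4 ]
  [ 0     0   0     0   -1 ]
  [ 6   -10   6    -8  -24 ]
r4 ← r4 − 6·r1
  [ 1  -5/3   1  -4/3  -4 ]
  [ 0     0  -1     2   4 ]
  [ 0     0   0     0  -1 ]
  [ 0     0   0     0   0 ]
r2 ← -1·r2
  [ 1  -5/3  1  -4/3  -4 ]
  [ 0     0  1    -2  -4 ]
  [ 0     0  0     0  -1 ]
  [ 0     0  0     0   0 ]
r3 ← -1·r3
  [ 1  -5/3  1  -4/3  -4 ]
  [ 0     0  1    -2  -4 ]
  [ 0     0  0     0   1 ]
  [ 0     0  0     0   0 ]
r2 ← r2 + 4·r3
  [ 1  -5/3  1  -4/3  -4 ]
  [ 0     0  1    -2   0 ]
  [ 0     0  0     0   1 ]
  [ 0     0  0     0   0 ]
r1 ← r1 + 4·r3
  [ 1  -5/3  1  -4/3  0 ]
  [ 0     0  1    -2  0 ]
  [ 0     0  0     0  1 ]
  [ 0     0  0     0  0 ]
r1 ← r1 − r2
  [ 1  -5/3  0  2/3  0 ]
  [ 0     0  1   -2  0 ]
  [ 0     0  0    0  1 ]
  [ 0     0  0    0  0 ]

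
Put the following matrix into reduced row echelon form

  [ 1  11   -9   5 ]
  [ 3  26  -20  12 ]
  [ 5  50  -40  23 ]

R2 ← R2 − 3·R1
  [ 1  11   -9   5 ]
  [ 0  -7    7  -3 ]
  [ 5  50  -40  23 ]
R3 ← R3 − 5·R1
  [ 1  11  -9   5 ]
  [ 0  -7   7  -3 ]
  [ 0  -5   5  -2 ]
R2 ← -1/7·R2
  [ 1  11  -9    5 ]
  [ 0   1  -1  3/7 ]
  [ 0  -5   5   -2 ]
R3 ← R3 + 5·R2
  [ 1  11  -9    5 ]
  [ 0   1  -1  3/7 ]
  [ 0   0   0  1/7 ]
R3 ← 7·R3
  [ 1  11  -9    5 ]
  [ 0   1  -1  3/7 ]
  [ 0   0   0    1 ]
R2 ← R2 − 3/7·R3
  [ 1  11  -9  5 ]
  [ 0   1  -1  0 ]
  [ 0   0   0  1 ]
R1 ← R1 − 5·R3
  [ 1  11  -9  0 ]
  [ 0   1  -1  0 ]
  [ 0   0   0  1 ]
R1 ← R1 − 11·R2
  [ 1  0   2  0 ]
  [ 0  1  -1  0 ]
  [ 0  0   0  1 ]

[[1, 0, 2, 0], [0, 1, -1, 0], [0, 0, 0, 1]]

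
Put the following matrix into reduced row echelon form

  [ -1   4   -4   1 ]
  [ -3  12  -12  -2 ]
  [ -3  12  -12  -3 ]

[[1, -4, 4, 0], [0, 0, 0, 1], [0, 0, 0, 0]]

R1 := -1·R1
R2 := R2 + 3·R1
R3 := R3 + 3·R1
R2 := -1/5·R2
R3 := R3 + 6·R2
R1 := R1 + R2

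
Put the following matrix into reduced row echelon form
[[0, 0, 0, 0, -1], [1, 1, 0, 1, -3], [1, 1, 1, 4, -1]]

[[1, 1, 0, 1, 0], [0, 0, 1, 3, 0], [0, 0, 0, 0, 1]]

ρ1 ↔ ρ2
  [ 1  1  0  1  -3 ]
  [ 0  0  0  0  -1 ]
  [ 1  1  1  4  -1 ]
ρ3 → ρ3 − ρ1
  [ 1  1  0  1  -3 ]
  [ 0  0  0  0  -1 ]
  [ 0  0  1  3   2 ]
ρ2 ↔ ρ3
  [ 1  1  0  1  -3 ]
  [ 0  0  1  3   2 ]
  [ 0  0  0  0  -1 ]
ρ3 → -1·ρ3
  [ 1  1  0  1  -3 ]
  [ 0  0  1  3   2 ]
  [ 0  0  0  0   1 ]
ρ2 → ρ2 − 2·ρ3
  [ 1  1  0  1  -3 ]
  [ 0  0  1  3   0 ]
  [ 0  0  0  0   1 ]
ρ1 → ρ1 + 3·ρ3
  [ 1  1  0  1  0 ]
  [ 0  0  1  3  0 ]
  [ 0  0  0  0  1 ]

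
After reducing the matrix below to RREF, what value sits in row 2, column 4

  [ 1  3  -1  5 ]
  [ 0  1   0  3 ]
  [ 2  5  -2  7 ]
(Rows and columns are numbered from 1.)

3

Subtract 2 times ρ1 from ρ3.
  [ 1   3  -1   5 ]
  [ 0   1   0   3 ]
  [ 0  -1   0  -3 ]
Add ρ2 to ρ3.
  [ 1  3  -1  5 ]
  [ 0  1   0  3 ]
  [ 0  0   0  0 ]
Subtract 3 times ρ2 from ρ1.
  [ 1  0  -1  -4 ]
  [ 0  1   0   3 ]
  [ 0  0   0   0 ]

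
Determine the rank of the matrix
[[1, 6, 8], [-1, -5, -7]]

R2 -> R2 + R1
R1 -> R1 − 6·R2
The reduced form has 2 nonzero rows.

rank = 2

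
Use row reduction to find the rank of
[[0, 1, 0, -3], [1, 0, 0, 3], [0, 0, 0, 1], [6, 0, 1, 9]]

Swap r1 and r2.
  [ 1  0  0   3 ]
  [ 0  1  0  -3 ]
  [ 0  0  0   1 ]
  [ 6  0  1   9 ]
Subtract 6 times r1 from r4.
  [ 1  0  0   3 ]
  [ 0  1  0  -3 ]
  [ 0  0  0   1 ]
  [ 0  0  1  -9 ]
Swap r3 and r4.
  [ 1  0  0   3 ]
  [ 0  1  0  -3 ]
  [ 0  0  1  -9 ]
  [ 0  0  0   1 ]
Add 9 times r4 to r3.
  [ 1  0  0   3 ]
  [ 0  1  0  -3 ]
  [ 0  0  1   0 ]
  [ 0  0  0   1 ]
Add 3 times r4 to r2.
  [ 1  0  0  3 ]
  [ 0  1  0  0 ]
  [ 0  0  1  0 ]
  [ 0  0  0  1 ]
Subtract 3 times r4 from r1.
  [ 1  0  0  0 ]
  [ 0  1  0  0 ]
  [ 0  0  1  0 ]
  [ 0  0  0  1 ]
The reduced form has 4 nonzero rows.

rank = 4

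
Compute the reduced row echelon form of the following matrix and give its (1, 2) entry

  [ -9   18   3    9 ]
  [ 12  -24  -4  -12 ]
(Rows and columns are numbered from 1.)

-2

R1 -> -1/9·R1
  [  1   -2  -1/3   -1 ]
  [ 12  -24    -4  -12 ]
R2 -> R2 − 12·R1
  [ 1  -2  -1/3  -1 ]
  [ 0   0     0   0 ]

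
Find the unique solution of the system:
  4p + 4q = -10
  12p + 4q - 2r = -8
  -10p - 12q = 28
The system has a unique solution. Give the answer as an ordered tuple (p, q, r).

Form the augmented matrix and row-reduce:
  [   4    4   0  |  -10 ]
  [  12    4  -2  |   -8 ]
  [ -10  -12   0  |   28 ]
Multiply R1 by 1/4.
  [   1    1   0  |  -5/2 ]
  [  12    4  -2  |    -8 ]
  [ -10  -12   0  |    28 ]
Subtract 12 times R1 from R2.
  [   1    1   0  |  -5/2 ]
  [   0   -8  -2  |    22 ]
  [ -10  -12   0  |    28 ]
Add 10 times R1 to R3.
  [ 1   1   0  |  -5/2 ]
  [ 0  -8  -2  |    22 ]
  [ 0  -2   0  |     3 ]
Multiply R2 by -1/8.
  [ 1   1    0  |   -5/2 ]
  [ 0   1  1/4  |  -11/4 ]
  [ 0  -2    0  |      3 ]
Add 2 times R2 to R3.
  [ 1  1    0  |   -5/2 ]
  [ 0  1  1/4  |  -11/4 ]
  [ 0  0  1/2  |   -5/2 ]
Multiply R3 by 2.
  [ 1  1    0  |   -5/2 ]
  [ 0  1  1/4  |  -11/4 ]
  [ 0  0    1  |     -5 ]
Subtract 1/4 times R3 from R2.
  [ 1  1  0  |  -5/2 ]
  [ 0  1  0  |  -3/2 ]
  [ 0  0  1  |    -5 ]
Subtract R2 from R1.
  [ 1  0  0  |    -1 ]
  [ 0  1  0  |  -3/2 ]
  [ 0  0  1  |    -5 ]
Reading off the last column: p = -1, q = -3/2, r = -5.

(-1, -3/2, -5)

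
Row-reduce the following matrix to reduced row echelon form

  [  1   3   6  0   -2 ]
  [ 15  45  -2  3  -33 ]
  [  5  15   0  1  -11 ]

R2 → R2 − 15·R1
  [ 1   3    6  0   -2 ]
  [ 0   0  -92  3   -3 ]
  [ 5  15    0  1  -11 ]
R3 → R3 − 5·R1
  [ 1  3    6  0  -2 ]
  [ 0  0  -92  3  -3 ]
  [ 0  0  -30  1  -1 ]
R2 → -1/92·R2
  [ 1  3    6      0    -2 ]
  [ 0  0    1  -3/92  3/92 ]
  [ 0  0  -30      1    -1 ]
R3 → R3 + 30·R2
  [ 1  3  6      0     -2 ]
  [ 0  0  1  -3/92   3/92 ]
  [ 0  0  0   1/46  -1/46 ]
R3 → 46·R3
  [ 1  3  6      0    -2 ]
  [ 0  0  1  -3/92  3/92 ]
  [ 0  0  0      1    -1 ]
R2 → R2 + 3/92·R3
  [ 1  3  6  0  -2 ]
  [ 0  0  1  0   0 ]
  [ 0  0  0  1  -1 ]
R1 → R1 − 6·R2
  [ 1  3  0  0  -2 ]
  [ 0  0  1  0   0 ]
  [ 0  0  0  1  -1 ]

[[1, 3, 0, 0, -2], [0, 0, 1, 0, 0], [0, 0, 0, 1, -1]]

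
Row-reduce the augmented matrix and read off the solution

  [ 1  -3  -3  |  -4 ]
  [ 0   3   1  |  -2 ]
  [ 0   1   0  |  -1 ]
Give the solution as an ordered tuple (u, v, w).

(-4, -1, 1)

ρ2 -> 1/3·ρ2
  [ 1  -3   -3  |    -4 ]
  [ 0   1  1/3  |  -2/3 ]
  [ 0   1    0  |    -1 ]
ρ3 -> ρ3 − ρ2
  [ 1  -3    -3  |    -4 ]
  [ 0   1   1/3  |  -2/3 ]
  [ 0   0  -1/3  |  -1/3 ]
ρ3 -> -3·ρ3
  [ 1  -3   -3  |    -4 ]
  [ 0   1  1/3  |  -2/3 ]
  [ 0   0    1  |     1 ]
ρ2 -> ρ2 − 1/3·ρ3
  [ 1  -3  -3  |  -4 ]
  [ 0   1   0  |  -1 ]
  [ 0   0   1  |   1 ]
ρ1 -> ρ1 + 3·ρ3
  [ 1  -3  0  |  -1 ]
  [ 0   1  0  |  -1 ]
  [ 0   0  1  |   1 ]
ρ1 -> ρ1 + 3·ρ2
  [ 1  0  0  |  -4 ]
  [ 0  1  0  |  -1 ]
  [ 0  0  1  |   1 ]
Reading off the last column: u = -4, v = -1, w = 1.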